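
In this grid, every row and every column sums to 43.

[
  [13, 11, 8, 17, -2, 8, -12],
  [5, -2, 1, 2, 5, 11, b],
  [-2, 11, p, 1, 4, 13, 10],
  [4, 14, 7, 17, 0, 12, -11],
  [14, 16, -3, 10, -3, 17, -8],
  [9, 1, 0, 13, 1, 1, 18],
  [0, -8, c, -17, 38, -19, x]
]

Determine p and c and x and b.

Row 2: 5 − 2 + 1 + 2 + 5 + 11 = 22, so its missing entry is 43 − 22 = 21.
Column 7: -12 + 21 + 10 − 11 − 8 + 18 = 18, so its missing entry is 43 − 18 = 25.
Row 7: 0 − 8 − 17 + 38 − 19 + 25 = 19, so its missing entry is 43 − 19 = 24.
Row 3: -2 + 11 + 1 + 4 + 13 + 10 = 37, so its missing entry is 43 − 37 = 6.

p = 6, c = 24, x = 25, b = 21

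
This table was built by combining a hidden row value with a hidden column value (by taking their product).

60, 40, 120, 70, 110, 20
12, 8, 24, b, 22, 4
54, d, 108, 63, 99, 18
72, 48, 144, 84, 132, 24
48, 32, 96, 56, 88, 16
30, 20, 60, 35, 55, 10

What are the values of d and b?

Each row is a constant multiple of every other row — this is a multiplication table with the headers hidden.
Row 3 is 54/60 = 9/10 times row 1, so its entry in column 2 is 40 × 9/10 = 36.
Row 2 is 12/60 = 1/5 times row 1, so its entry in column 4 is 70 × 1/5 = 14.

d = 36, b = 14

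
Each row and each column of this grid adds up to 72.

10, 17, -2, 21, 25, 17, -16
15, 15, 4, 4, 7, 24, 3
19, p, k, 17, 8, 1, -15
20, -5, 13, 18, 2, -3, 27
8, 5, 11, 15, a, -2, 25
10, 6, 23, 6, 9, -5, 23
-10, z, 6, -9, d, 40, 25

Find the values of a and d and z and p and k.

a = 10, d = 11, z = 9, p = 25, k = 17

Row 5: 8 + 5 + 11 + 15 − 2 + 25 = 62, so its missing entry is 72 − 62 = 10.
Column 5: 25 + 7 + 8 + 2 + 10 + 9 = 61, so its missing entry is 72 − 61 = 11.
Row 7: -10 + 6 − 9 + 11 + 40 + 25 = 63, so its missing entry is 72 − 63 = 9.
Column 2: 17 + 15 − 5 + 5 + 6 + 9 = 47, so its missing entry is 72 − 47 = 25.
Row 3: 19 + 25 + 17 + 8 + 1 − 15 = 55, so its missing entry is 72 − 55 = 17.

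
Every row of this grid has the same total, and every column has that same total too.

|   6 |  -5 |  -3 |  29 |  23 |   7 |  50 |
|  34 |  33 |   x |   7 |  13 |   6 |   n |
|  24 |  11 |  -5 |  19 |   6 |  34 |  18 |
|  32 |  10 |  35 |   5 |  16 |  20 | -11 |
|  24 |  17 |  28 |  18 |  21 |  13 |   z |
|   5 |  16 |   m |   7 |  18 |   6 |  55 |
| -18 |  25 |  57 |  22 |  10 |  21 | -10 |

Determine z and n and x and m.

z = -14, n = 19, x = -5, m = 0

Rows 1 and 3 both sum to 107, so that's the common total.
The known cells in row 5 total 121, leaving 107 − 121 = -14 for the blank.
The known cells in column 7 total 88, leaving 107 − 88 = 19 for the blank.
The known cells in row 2 total 112, leaving 107 − 112 = -5 for the blank.
The known cells in row 6 total 107, leaving 107 − 107 = 0 for the blank.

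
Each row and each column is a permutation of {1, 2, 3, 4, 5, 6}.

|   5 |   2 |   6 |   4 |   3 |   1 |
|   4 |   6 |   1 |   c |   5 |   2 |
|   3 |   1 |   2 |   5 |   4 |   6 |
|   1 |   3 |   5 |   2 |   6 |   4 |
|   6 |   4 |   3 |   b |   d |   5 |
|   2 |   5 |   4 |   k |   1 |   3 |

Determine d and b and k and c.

For row 6, column 4: row 6 already has {1, 2, 3, 4, 5}; that leaves 6.
Cell (2,4): row 2 already has {1, 2, 4, 5, 6} → 3.
For row 5, column 5: column 5 already has {1, 3, 4, 5, 6}; that leaves 2.
At (row 5, col 4): row 5 already has {2, 3, 4, 5, 6}, so the value is 1.

d = 2, b = 1, k = 6, c = 3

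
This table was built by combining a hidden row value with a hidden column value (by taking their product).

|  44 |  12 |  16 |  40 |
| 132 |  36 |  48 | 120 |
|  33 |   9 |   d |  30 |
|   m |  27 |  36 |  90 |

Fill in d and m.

d = 12, m = 99

Each row is a constant multiple of every other row — this is a multiplication table with the headers hidden.
Row 3 is 9/12 = 3/4 times row 1, so its entry in column 3 is 16 × 3/4 = 12.
Row 4 is 27/12 = 9/4 times row 1, so its entry in column 1 is 44 × 9/4 = 99.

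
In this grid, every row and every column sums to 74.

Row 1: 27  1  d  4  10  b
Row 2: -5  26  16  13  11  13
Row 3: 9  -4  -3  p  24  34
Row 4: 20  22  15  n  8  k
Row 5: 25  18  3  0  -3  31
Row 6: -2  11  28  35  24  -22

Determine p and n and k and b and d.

p = 14, n = 8, k = 1, b = 17, d = 15

The known cells in row 3 total 60, leaving 74 − 60 = 14 for the blank.
The known cells in column 3 total 59, leaving 74 − 59 = 15 for the blank.
The known cells in column 4 total 66, leaving 74 − 66 = 8 for the blank.
The known cells in row 1 total 57, leaving 74 − 57 = 17 for the blank.
The known cells in row 4 total 73, leaving 74 − 73 = 1 for the blank.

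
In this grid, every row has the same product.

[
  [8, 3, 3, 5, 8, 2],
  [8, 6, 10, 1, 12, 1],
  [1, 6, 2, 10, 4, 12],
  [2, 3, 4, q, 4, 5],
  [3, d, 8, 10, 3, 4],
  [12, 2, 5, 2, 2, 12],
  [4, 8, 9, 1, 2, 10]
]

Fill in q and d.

Rows 1 and 6 each multiply to 5760, so every row has product 5760.
Row 4: 2×3×4×4×5 = 480, so the missing entry is 5760 ÷ 480 = 12.
Row 5: 3×8×10×3×4 = 2880, so the missing entry is 5760 ÷ 2880 = 2.

q = 12, d = 2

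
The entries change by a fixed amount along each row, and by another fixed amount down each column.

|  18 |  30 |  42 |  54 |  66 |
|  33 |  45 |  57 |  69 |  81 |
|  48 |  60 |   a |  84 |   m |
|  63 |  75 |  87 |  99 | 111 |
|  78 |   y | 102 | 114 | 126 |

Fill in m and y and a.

m = 96, y = 90, a = 72

Along each row the entries change by 12 per step; down each column they change by 15.
Row 3: from 48 at column 1, stepping by 12 to column 5 gives 96.
Row 5: from 78 at column 1, stepping by 12 to column 2 gives 90.
Row 3: from 48 at column 1, stepping by 12 to column 3 gives 72.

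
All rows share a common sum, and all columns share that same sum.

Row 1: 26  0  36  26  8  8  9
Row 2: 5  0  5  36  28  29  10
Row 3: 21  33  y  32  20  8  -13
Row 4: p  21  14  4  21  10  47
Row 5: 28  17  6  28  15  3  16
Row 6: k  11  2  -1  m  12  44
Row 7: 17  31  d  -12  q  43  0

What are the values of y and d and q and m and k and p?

Rows 1 and 2 both sum to 113, so that's the common total.
Row 4: 21 + 14 + 4 + 21 + 10 + 47 = 117, so its missing entry is 113 − 117 = -4.
Column 1: 26 + 5 + 21 − 4 + 28 + 17 = 93, so its missing entry is 113 − 93 = 20.
Row 6: 20 + 11 + 2 − 1 + 12 + 44 = 88, so its missing entry is 113 − 88 = 25.
Column 5: 8 + 28 + 20 + 21 + 15 + 25 = 117, so its missing entry is 113 − 117 = -4.
Row 7: 17 + 31 − 12 − 4 + 43 + 0 = 75, so its missing entry is 113 − 75 = 38.
Row 3: 21 + 33 + 32 + 20 + 8 − 13 = 101, so its missing entry is 113 − 101 = 12.

y = 12, d = 38, q = -4, m = 25, k = 20, p = -4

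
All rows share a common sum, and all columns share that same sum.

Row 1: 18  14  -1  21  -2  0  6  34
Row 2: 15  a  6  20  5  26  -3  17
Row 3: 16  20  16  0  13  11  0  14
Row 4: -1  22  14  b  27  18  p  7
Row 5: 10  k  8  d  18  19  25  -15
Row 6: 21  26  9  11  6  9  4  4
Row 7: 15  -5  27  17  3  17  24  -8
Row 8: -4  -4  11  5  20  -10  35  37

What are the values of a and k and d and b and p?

Rows 1 and 3 both sum to 90, so that's the common total.
Row 2: 15 + 6 + 20 + 5 + 26 − 3 + 17 = 86, so its missing entry is 90 − 86 = 4.
Column 7: 6 − 3 + 0 + 25 + 4 + 24 + 35 = 91, so its missing entry is 90 − 91 = -1.
Row 4: -1 + 22 + 14 + 27 + 18 − 1 + 7 = 86, so its missing entry is 90 − 86 = 4.
Column 4: 21 + 20 + 0 + 4 + 11 + 17 + 5 = 78, so its missing entry is 90 − 78 = 12.
Row 5: 10 + 8 + 12 + 18 + 19 + 25 − 15 = 77, so its missing entry is 90 − 77 = 13.

a = 4, k = 13, d = 12, b = 4, p = -1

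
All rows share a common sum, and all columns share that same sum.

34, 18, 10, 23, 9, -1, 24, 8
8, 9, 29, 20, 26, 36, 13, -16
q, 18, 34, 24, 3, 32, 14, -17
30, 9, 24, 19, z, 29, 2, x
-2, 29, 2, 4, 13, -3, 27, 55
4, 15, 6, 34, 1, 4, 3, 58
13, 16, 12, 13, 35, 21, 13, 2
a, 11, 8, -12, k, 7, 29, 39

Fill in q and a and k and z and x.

Rows 1 and 2 both sum to 125, so that's the common total.
Column 8: 8 − 16 − 17 + 55 + 58 + 2 + 39 = 129, so its missing entry is 125 − 129 = -4.
Row 4: 30 + 9 + 24 + 19 + 29 + 2 − 4 = 109, so its missing entry is 125 − 109 = 16.
Column 5: 9 + 26 + 3 + 16 + 13 + 1 + 35 = 103, so its missing entry is 125 − 103 = 22.
Row 8: 11 + 8 − 12 + 22 + 7 + 29 + 39 = 104, so its missing entry is 125 − 104 = 21.
Row 3: 18 + 34 + 24 + 3 + 32 + 14 − 17 = 108, so its missing entry is 125 − 108 = 17.

q = 17, a = 21, k = 22, z = 16, x = -4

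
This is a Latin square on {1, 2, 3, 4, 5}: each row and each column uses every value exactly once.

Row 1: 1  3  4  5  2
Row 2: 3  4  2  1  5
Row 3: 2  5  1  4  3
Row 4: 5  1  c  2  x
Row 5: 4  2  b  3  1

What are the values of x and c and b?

Cell (4,5): column 5 already has {1, 2, 3, 5} → 4.
Cell (4,3): row 4 already has {1, 2, 4, 5} → 3.
At (row 5, col 3): row 5 already has {1, 2, 3, 4}, so the value is 5.

x = 4, c = 3, b = 5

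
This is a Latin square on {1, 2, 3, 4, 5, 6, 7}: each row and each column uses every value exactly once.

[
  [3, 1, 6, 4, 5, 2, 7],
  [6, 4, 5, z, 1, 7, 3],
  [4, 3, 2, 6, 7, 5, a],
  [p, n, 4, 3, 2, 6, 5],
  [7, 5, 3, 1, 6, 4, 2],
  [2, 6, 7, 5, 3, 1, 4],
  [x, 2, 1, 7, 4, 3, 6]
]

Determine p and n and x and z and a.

At (row 4, col 2): column 2 already has {1, 2, 3, 4, 5, 6}, so the value is 7.
Cell (4,1): row 4 already has {2, 3, 4, 5, 6, 7} → 1.
Cell (3,7): row 3 already has {2, 3, 4, 5, 6, 7} → 1.
Cell (7,1): row 7 already has {1, 2, 3, 4, 6, 7} → 5.
Cell (2,4): row 2 already has {1, 3, 4, 5, 6, 7} → 2.

p = 1, n = 7, x = 5, z = 2, a = 1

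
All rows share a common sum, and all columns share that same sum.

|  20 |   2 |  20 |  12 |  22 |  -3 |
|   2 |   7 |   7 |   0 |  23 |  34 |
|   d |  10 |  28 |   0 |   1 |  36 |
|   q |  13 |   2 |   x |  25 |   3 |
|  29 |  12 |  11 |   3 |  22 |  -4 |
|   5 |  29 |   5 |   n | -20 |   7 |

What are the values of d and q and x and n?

d = -2, q = 19, x = 11, n = 47

Rows 1 and 2 both sum to 73, so that's the common total.
The known cells in row 6 total 26, leaving 73 − 26 = 47 for the blank.
The known cells in column 4 total 62, leaving 73 − 62 = 11 for the blank.
The known cells in row 3 total 75, leaving 73 − 75 = -2 for the blank.
The known cells in row 4 total 54, leaving 73 − 54 = 19 for the blank.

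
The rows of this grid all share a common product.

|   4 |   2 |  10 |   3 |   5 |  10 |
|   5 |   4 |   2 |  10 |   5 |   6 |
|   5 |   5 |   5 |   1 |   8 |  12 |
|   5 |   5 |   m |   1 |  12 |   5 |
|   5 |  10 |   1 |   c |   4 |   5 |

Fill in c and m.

Rows 1 and 3 each multiply to 12000, so every row has product 12000.
Row 5: 5×10×1×4×5 = 1000, so the missing entry is 12000 ÷ 1000 = 12.
Row 4: 5×5×1×12×5 = 1500, so the missing entry is 12000 ÷ 1500 = 8.

c = 12, m = 8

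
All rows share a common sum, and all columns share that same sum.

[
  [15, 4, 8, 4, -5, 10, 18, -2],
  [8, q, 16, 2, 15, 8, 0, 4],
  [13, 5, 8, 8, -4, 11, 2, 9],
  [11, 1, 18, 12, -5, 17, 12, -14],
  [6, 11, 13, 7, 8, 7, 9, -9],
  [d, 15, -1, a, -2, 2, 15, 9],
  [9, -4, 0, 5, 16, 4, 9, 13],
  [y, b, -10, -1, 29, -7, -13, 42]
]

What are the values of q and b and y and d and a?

Rows 1 and 3 both sum to 52, so that's the common total.
The known cells in row 2 total 53, leaving 52 − 53 = -1 for the blank.
The known cells in column 2 total 31, leaving 52 − 31 = 21 for the blank.
The known cells in row 8 total 61, leaving 52 − 61 = -9 for the blank.
The known cells in column 1 total 53, leaving 52 − 53 = -1 for the blank.
The known cells in row 6 total 37, leaving 52 − 37 = 15 for the blank.

q = -1, b = 21, y = -9, d = -1, a = 15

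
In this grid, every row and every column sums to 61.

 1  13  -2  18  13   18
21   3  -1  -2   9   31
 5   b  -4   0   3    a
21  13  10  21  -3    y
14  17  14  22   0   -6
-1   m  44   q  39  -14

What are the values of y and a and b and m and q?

y = -1, a = 33, b = 24, m = -9, q = 2

Column 4: 18 − 2 + 0 + 21 + 22 = 59, so its missing entry is 61 − 59 = 2.
Row 6: -1 + 44 + 2 + 39 − 14 = 70, so its missing entry is 61 − 70 = -9.
Column 2: 13 + 3 + 13 + 17 − 9 = 37, so its missing entry is 61 − 37 = 24.
Row 3: 5 + 24 − 4 + 0 + 3 = 28, so its missing entry is 61 − 28 = 33.
Row 4: 21 + 13 + 10 + 21 − 3 = 62, so its missing entry is 61 − 62 = -1.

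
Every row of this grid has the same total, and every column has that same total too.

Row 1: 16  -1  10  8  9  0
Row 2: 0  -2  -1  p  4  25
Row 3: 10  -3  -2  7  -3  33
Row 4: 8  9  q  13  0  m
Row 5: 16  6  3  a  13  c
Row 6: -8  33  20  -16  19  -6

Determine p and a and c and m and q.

Rows 1 and 3 both sum to 42, so that's the common total.
Column 3 has 10 − 1 − 2 + 3 + 20 = 30; the blank must be 42 − 30 = 12.
Row 2 has 0 − 2 − 1 + 4 + 25 = 26; the blank must be 42 − 26 = 16.
Column 4 has 8 + 16 + 7 + 13 − 16 = 28; the blank must be 42 − 28 = 14.
Row 5 has 16 + 6 + 3 + 14 + 13 = 52; the blank must be 42 − 52 = -10.
Row 4 has 8 + 9 + 12 + 13 + 0 = 42; the blank must be 42 − 42 = 0.

p = 16, a = 14, c = -10, m = 0, q = 12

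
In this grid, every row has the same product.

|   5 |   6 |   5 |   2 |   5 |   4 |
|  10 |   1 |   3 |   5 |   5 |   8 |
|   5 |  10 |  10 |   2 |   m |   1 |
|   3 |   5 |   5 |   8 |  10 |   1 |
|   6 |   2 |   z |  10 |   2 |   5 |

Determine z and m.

Rows 1 and 2 each multiply to 6000, so every row has product 6000.
Row 5: 6×2×10×2×5 = 1200, so the missing entry is 6000 ÷ 1200 = 5.
Row 3: 5×10×10×2×1 = 1000, so the missing entry is 6000 ÷ 1000 = 6.

z = 5, m = 6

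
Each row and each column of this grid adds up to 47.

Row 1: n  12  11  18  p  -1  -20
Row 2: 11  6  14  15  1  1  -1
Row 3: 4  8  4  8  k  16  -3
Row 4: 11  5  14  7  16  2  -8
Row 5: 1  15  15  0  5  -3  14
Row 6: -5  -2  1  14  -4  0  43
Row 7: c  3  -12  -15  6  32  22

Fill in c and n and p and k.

The known cells in row 3 total 37, leaving 47 − 37 = 10 for the blank.
The known cells in column 5 total 34, leaving 47 − 34 = 13 for the blank.
The known cells in row 1 total 33, leaving 47 − 33 = 14 for the blank.
The known cells in row 7 total 36, leaving 47 − 36 = 11 for the blank.

c = 11, n = 14, p = 13, k = 10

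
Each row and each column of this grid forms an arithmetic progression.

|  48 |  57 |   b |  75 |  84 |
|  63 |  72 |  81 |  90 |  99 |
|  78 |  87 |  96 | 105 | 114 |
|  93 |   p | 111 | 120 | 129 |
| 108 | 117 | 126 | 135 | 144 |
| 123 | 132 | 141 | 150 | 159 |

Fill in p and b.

p = 102, b = 66

Along each row the entries change by 9 per step; down each column they change by 15.
Row 4: from 93 at column 1, stepping by 9 to column 2 gives 102.
Row 1: from 48 at column 1, stepping by 9 to column 3 gives 66.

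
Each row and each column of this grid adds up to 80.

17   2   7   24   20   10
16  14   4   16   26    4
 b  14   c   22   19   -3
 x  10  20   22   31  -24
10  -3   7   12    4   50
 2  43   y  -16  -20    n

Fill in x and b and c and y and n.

x = 21, b = 14, c = 14, y = 28, n = 43

The known cells in column 6 total 37, leaving 80 − 37 = 43 for the blank.
The known cells in row 4 total 59, leaving 80 − 59 = 21 for the blank.
The known cells in column 1 total 66, leaving 80 − 66 = 14 for the blank.
The known cells in row 3 total 66, leaving 80 − 66 = 14 for the blank.
The known cells in row 6 total 52, leaving 80 − 52 = 28 for the blank.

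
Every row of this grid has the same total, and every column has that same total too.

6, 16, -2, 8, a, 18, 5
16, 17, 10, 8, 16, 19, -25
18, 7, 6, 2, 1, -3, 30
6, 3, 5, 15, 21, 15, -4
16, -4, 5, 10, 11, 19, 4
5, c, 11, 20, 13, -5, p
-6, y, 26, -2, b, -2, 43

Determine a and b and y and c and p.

Rows 2 and 3 both sum to 61, so that's the common total.
Row 1 has 6 + 16 − 2 + 8 + 18 + 5 = 51; the blank must be 61 − 51 = 10.
Column 5 has 10 + 16 + 1 + 21 + 11 + 13 = 72; the blank must be 61 − 72 = -11.
Row 7 has -6 + 26 − 2 − 11 − 2 + 43 = 48; the blank must be 61 − 48 = 13.
Column 2 has 16 + 17 + 7 + 3 − 4 + 13 = 52; the blank must be 61 − 52 = 9.
Row 6 has 5 + 9 + 11 + 20 + 13 − 5 = 53; the blank must be 61 − 53 = 8.

a = 10, b = -11, y = 13, c = 9, p = 8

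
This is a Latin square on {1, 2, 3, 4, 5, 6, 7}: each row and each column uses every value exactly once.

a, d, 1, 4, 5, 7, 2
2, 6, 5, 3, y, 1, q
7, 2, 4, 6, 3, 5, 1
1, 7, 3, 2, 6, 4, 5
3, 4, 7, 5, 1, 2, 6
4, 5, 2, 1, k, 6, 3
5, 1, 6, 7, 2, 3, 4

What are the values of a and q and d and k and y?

a = 6, q = 7, d = 3, k = 7, y = 4

Cell (1,2): column 2 already has {1, 2, 4, 5, 6, 7} → 3.
Cell (1,1): row 1 already has {1, 2, 3, 4, 5, 7} → 6.
Cell (6,5): row 6 already has {1, 2, 3, 4, 5, 6} → 7.
Cell (2,5): column 5 already has {1, 2, 3, 5, 6, 7} → 4.
At (row 2, col 7): row 2 already has {1, 2, 3, 4, 5, 6}, so the value is 7.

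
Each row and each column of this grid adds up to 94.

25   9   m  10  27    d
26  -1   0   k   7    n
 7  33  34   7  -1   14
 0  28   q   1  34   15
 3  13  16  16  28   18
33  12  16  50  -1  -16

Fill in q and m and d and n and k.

q = 16, m = 12, d = 11, n = 52, k = 10

Row 4 has 0 + 28 + 1 + 34 + 15 = 78; the blank must be 94 − 78 = 16.
Column 3 has 0 + 34 + 16 + 16 + 16 = 82; the blank must be 94 − 82 = 12.
Row 1 has 25 + 9 + 12 + 10 + 27 = 83; the blank must be 94 − 83 = 11.
Column 6 has 11 + 14 + 15 + 18 − 16 = 42; the blank must be 94 − 42 = 52.
Row 2 has 26 − 1 + 0 + 7 + 52 = 84; the blank must be 94 − 84 = 10.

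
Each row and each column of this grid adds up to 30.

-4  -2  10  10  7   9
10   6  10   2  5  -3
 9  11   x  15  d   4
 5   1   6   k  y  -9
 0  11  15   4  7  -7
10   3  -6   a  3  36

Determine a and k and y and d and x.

a = -16, k = 15, y = 12, d = -4, x = -5

The known cells in column 3 total 35, leaving 30 − 35 = -5 for the blank.
The known cells in row 3 total 34, leaving 30 − 34 = -4 for the blank.
The known cells in column 5 total 18, leaving 30 − 18 = 12 for the blank.
The known cells in row 4 total 15, leaving 30 − 15 = 15 for the blank.
The known cells in row 6 total 46, leaving 30 − 46 = -16 for the blank.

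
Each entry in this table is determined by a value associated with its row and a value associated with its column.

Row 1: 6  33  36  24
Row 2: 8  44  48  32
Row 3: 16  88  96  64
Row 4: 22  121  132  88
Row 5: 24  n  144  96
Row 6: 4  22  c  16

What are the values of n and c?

Each row is a constant multiple of every other row — this is a multiplication table with the headers hidden.
Row 5 is 96/24 = 4/1 times row 1, so its entry in column 2 is 33 × 4/1 = 132.
Row 6 is 16/24 = 2/3 times row 1, so its entry in column 3 is 36 × 2/3 = 24.

n = 132, c = 24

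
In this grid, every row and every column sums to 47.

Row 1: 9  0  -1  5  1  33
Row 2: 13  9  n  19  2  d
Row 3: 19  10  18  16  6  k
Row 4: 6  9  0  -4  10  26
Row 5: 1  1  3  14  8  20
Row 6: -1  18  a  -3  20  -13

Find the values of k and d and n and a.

k = -22, d = 3, n = 1, a = 26

Row 6 has -1 + 18 − 3 + 20 − 13 = 21; the blank must be 47 − 21 = 26.
Column 3 has -1 + 18 + 0 + 3 + 26 = 46; the blank must be 47 − 46 = 1.
Row 3 has 19 + 10 + 18 + 16 + 6 = 69; the blank must be 47 − 69 = -22.
Row 2 has 13 + 9 + 1 + 19 + 2 = 44; the blank must be 47 − 44 = 3.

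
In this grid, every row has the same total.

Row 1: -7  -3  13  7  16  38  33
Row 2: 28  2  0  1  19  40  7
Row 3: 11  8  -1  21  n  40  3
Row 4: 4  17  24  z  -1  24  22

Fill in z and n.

z = 7, n = 15

Row 1 sums to 97 and so does row 2; that's the common total.
In row 4 the known cells total 90, leaving 97 − 90 = 7.
In row 3 the known cells total 82, leaving 97 − 82 = 15.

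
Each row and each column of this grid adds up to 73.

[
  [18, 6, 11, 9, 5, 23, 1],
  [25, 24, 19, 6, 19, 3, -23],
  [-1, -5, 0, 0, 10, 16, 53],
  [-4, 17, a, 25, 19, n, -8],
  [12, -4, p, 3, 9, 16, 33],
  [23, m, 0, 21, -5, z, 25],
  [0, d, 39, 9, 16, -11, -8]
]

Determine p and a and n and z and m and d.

p = 4, a = 0, n = 24, z = 2, m = 7, d = 28

Row 7 has 0 + 39 + 9 + 16 − 11 − 8 = 45; the blank must be 73 − 45 = 28.
Column 2 has 6 + 24 − 5 + 17 − 4 + 28 = 66; the blank must be 73 − 66 = 7.
Row 6 has 23 + 7 + 0 + 21 − 5 + 25 = 71; the blank must be 73 − 71 = 2.
Row 5 has 12 − 4 + 3 + 9 + 16 + 33 = 69; the blank must be 73 − 69 = 4.
Column 3 has 11 + 19 + 0 + 4 + 0 + 39 = 73; the blank must be 73 − 73 = 0.
Row 4 has -4 + 17 + 0 + 25 + 19 − 8 = 49; the blank must be 73 − 49 = 24.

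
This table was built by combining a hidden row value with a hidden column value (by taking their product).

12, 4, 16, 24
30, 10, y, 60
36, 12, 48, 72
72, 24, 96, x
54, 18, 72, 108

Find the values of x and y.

x = 144, y = 40

Each row is a constant multiple of every other row — this is a multiplication table with the headers hidden.
Row 4 is 72/12 = 6/1 times row 1, so its entry in column 4 is 24 × 6/1 = 144.
Row 2 is 30/12 = 5/2 times row 1, so its entry in column 3 is 16 × 5/2 = 40.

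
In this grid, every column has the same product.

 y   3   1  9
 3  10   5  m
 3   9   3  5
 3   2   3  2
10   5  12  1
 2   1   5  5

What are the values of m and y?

m = 6, y = 5

Columns 2 and 3 each multiply to 2700, so every column has product 2700.
Column 4: 9×5×2×1×5 = 450, so the missing entry is 2700 ÷ 450 = 6.
Column 1: 3×3×3×10×2 = 540, so the missing entry is 2700 ÷ 540 = 5.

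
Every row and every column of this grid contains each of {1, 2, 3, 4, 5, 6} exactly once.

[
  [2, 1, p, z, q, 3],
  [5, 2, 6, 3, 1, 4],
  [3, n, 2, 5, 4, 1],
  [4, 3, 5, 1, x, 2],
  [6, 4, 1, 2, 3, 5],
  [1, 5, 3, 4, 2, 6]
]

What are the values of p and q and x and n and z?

p = 4, q = 5, x = 6, n = 6, z = 6

For row 3, column 2: row 3 already has {1, 2, 3, 4, 5}; that leaves 6.
At (row 4, col 5): row 4 already has {1, 2, 3, 4, 5}, so the value is 6.
At (row 1, col 5): column 5 already has {1, 2, 3, 4, 6}, so the value is 5.
At (row 1, col 4): column 4 already has {1, 2, 3, 4, 5}, so the value is 6.
For row 1, column 3: row 1 already has {1, 2, 3, 5, 6}; that leaves 4.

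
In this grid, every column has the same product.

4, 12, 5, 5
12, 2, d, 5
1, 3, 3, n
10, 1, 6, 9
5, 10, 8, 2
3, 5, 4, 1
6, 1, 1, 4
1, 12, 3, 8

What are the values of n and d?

Columns 1 and 2 each multiply to 43200, so every column has product 43200.
Column 4: 5×5×9×2×1×4×8 = 14400, so the missing entry is 43200 ÷ 14400 = 3.
Column 3: 5×3×6×8×4×1×3 = 8640, so the missing entry is 43200 ÷ 8640 = 5.

n = 3, d = 5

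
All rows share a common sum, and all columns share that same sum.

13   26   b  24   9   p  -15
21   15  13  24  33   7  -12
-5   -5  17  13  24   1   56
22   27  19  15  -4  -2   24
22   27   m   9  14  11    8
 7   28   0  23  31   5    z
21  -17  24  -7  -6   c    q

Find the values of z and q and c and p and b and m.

Rows 2 and 3 both sum to 101, so that's the common total.
The known cells in row 5 total 91, leaving 101 − 91 = 10 for the blank.
The known cells in column 3 total 83, leaving 101 − 83 = 18 for the blank.
The known cells in row 6 total 94, leaving 101 − 94 = 7 for the blank.
The known cells in row 1 total 75, leaving 101 − 75 = 26 for the blank.
The known cells in column 6 total 48, leaving 101 − 48 = 53 for the blank.
The known cells in row 7 total 68, leaving 101 − 68 = 33 for the blank.

z = 7, q = 33, c = 53, p = 26, b = 18, m = 10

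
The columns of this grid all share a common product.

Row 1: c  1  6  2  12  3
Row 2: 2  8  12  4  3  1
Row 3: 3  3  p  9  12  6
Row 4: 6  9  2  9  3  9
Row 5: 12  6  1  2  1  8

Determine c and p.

c = 3, p = 9

Columns 2 and 6 each multiply to 1296, so every column has product 1296.
Column 1: 2×3×6×12 = 432, so the missing entry is 1296 ÷ 432 = 3.
Column 3: 6×12×2×1 = 144, so the missing entry is 1296 ÷ 144 = 9.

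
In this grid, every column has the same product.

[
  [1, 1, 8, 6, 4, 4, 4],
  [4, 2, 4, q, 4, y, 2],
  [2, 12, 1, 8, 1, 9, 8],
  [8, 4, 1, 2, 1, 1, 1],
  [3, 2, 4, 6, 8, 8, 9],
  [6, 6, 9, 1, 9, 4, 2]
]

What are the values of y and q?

Columns 3 and 7 each multiply to 1152, so every column has product 1152.
Column 6: 4×9×1×8×4 = 1152, so the missing entry is 1152 ÷ 1152 = 1.
Column 4: 6×8×2×6×1 = 576, so the missing entry is 1152 ÷ 576 = 2.

y = 1, q = 2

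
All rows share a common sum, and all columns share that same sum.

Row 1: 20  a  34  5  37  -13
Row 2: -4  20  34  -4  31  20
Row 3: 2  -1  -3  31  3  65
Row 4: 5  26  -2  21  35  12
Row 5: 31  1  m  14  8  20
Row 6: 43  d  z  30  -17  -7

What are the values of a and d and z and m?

Rows 2 and 3 both sum to 97, so that's the common total.
Row 1 has 20 + 34 + 5 + 37 − 13 = 83; the blank must be 97 − 83 = 14.
Column 2 has 14 + 20 − 1 + 26 + 1 = 60; the blank must be 97 − 60 = 37.
Row 5 has 31 + 1 + 14 + 8 + 20 = 74; the blank must be 97 − 74 = 23.
Row 6 has 43 + 37 + 30 − 17 − 7 = 86; the blank must be 97 − 86 = 11.

a = 14, d = 37, z = 11, m = 23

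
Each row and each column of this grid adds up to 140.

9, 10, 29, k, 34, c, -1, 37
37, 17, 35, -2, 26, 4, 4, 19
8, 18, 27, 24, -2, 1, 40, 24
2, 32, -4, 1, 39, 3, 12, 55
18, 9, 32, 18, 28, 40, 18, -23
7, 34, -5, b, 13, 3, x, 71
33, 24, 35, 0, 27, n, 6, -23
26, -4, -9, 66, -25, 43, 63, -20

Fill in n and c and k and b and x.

Row 7 has 33 + 24 + 35 + 0 + 27 + 6 − 23 = 102; the blank must be 140 − 102 = 38.
Column 7 has -1 + 4 + 40 + 12 + 18 + 6 + 63 = 142; the blank must be 140 − 142 = -2.
Column 6 has 4 + 1 + 3 + 40 + 3 + 38 + 43 = 132; the blank must be 140 − 132 = 8.
Row 1 has 9 + 10 + 29 + 34 + 8 − 1 + 37 = 126; the blank must be 140 − 126 = 14.
Row 6 has 7 + 34 − 5 + 13 + 3 − 2 + 71 = 121; the blank must be 140 − 121 = 19.

n = 38, c = 8, k = 14, b = 19, x = -2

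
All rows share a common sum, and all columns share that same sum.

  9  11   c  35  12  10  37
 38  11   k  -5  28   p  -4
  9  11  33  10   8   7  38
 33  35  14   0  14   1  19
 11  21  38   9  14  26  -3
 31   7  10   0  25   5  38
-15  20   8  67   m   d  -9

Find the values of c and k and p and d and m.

Rows 3 and 4 both sum to 116, so that's the common total.
Column 5: 12 + 28 + 8 + 14 + 14 + 25 = 101, so its missing entry is 116 − 101 = 15.
Row 7: -15 + 20 + 8 + 67 + 15 − 9 = 86, so its missing entry is 116 − 86 = 30.
Column 6: 10 + 7 + 1 + 26 + 5 + 30 = 79, so its missing entry is 116 − 79 = 37.
Row 2: 38 + 11 − 5 + 28 + 37 − 4 = 105, so its missing entry is 116 − 105 = 11.
Row 1: 9 + 11 + 35 + 12 + 10 + 37 = 114, so its missing entry is 116 − 114 = 2.

c = 2, k = 11, p = 37, d = 30, m = 15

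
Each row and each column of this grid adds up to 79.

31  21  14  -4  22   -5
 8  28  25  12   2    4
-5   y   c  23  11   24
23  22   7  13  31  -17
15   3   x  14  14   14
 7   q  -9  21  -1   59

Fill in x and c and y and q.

Row 6: 7 − 9 + 21 − 1 + 59 = 77, so its missing entry is 79 − 77 = 2.
Column 2: 21 + 28 + 22 + 3 + 2 = 76, so its missing entry is 79 − 76 = 3.
Row 5: 15 + 3 + 14 + 14 + 14 = 60, so its missing entry is 79 − 60 = 19.
Row 3: -5 + 3 + 23 + 11 + 24 = 56, so its missing entry is 79 − 56 = 23.

x = 19, c = 23, y = 3, q = 2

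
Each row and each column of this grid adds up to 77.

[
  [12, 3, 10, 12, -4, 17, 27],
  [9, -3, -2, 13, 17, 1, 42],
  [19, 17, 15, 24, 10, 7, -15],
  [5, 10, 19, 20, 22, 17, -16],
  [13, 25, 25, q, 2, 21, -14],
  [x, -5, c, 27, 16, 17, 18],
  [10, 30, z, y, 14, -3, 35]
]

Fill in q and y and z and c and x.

q = 5, y = -24, z = 15, c = -5, x = 9

Row 5: 13 + 25 + 25 + 2 + 21 − 14 = 72, so its missing entry is 77 − 72 = 5.
Column 1: 12 + 9 + 19 + 5 + 13 + 10 = 68, so its missing entry is 77 − 68 = 9.
Column 4: 12 + 13 + 24 + 20 + 5 + 27 = 101, so its missing entry is 77 − 101 = -24.
Row 7: 10 + 30 − 24 + 14 − 3 + 35 = 62, so its missing entry is 77 − 62 = 15.
Row 6: 9 − 5 + 27 + 16 + 17 + 18 = 82, so its missing entry is 77 − 82 = -5.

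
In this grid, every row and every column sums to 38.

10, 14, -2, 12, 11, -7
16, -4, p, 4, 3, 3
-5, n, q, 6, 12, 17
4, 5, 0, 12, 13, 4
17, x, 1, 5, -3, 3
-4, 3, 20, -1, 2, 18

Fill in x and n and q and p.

Row 2 has 16 − 4 + 4 + 3 + 3 = 22; the blank must be 38 − 22 = 16.
Row 5 has 17 + 1 + 5 − 3 + 3 = 23; the blank must be 38 − 23 = 15.
Column 2 has 14 − 4 + 5 + 15 + 3 = 33; the blank must be 38 − 33 = 5.
Row 3 has -5 + 5 + 6 + 12 + 17 = 35; the blank must be 38 − 35 = 3.

x = 15, n = 5, q = 3, p = 16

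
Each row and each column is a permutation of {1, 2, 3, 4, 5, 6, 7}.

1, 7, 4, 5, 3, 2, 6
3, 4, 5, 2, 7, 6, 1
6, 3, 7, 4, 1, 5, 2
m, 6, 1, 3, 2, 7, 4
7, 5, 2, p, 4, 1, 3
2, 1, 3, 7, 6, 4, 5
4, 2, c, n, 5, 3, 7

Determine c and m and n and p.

Cell (7,3): column 3 already has {1, 2, 3, 4, 5, 7} → 6.
At (row 7, col 4): row 7 already has {2, 3, 4, 5, 6, 7}, so the value is 1.
For row 4, column 1: row 4 already has {1, 2, 3, 4, 6, 7}; that leaves 5.
At (row 5, col 4): row 5 already has {1, 2, 3, 4, 5, 7}, so the value is 6.

c = 6, m = 5, n = 1, p = 6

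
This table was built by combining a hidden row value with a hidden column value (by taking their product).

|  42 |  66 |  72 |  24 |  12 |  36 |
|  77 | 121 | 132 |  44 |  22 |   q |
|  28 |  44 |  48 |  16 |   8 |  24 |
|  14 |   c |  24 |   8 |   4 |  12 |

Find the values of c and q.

c = 22, q = 66

Each row is a constant multiple of every other row — this is a multiplication table with the headers hidden.
Row 4 is 8/24 = 1/3 times row 1, so its entry in column 2 is 66 × 1/3 = 22.
Row 2 is 44/24 = 11/6 times row 1, so its entry in column 6 is 36 × 11/6 = 66.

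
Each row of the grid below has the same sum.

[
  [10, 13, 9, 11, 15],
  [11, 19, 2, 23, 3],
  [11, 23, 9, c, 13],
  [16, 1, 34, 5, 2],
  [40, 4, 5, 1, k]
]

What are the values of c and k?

Row 2 sums to 58 and so does row 4; that's the common total.
In row 3 the known cells total 56, leaving 58 − 56 = 2.
In row 5 the known cells total 50, leaving 58 − 50 = 8.

c = 2, k = 8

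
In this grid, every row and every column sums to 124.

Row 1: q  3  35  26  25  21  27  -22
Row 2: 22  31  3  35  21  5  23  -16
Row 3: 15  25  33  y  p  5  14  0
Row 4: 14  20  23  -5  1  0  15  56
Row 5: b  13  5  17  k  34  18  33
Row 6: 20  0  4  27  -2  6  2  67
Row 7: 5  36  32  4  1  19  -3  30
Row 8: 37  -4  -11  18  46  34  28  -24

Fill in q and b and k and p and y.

q = 9, b = 2, k = 2, p = 30, y = 2

Row 1 has 3 + 35 + 26 + 25 + 21 + 27 − 22 = 115; the blank must be 124 − 115 = 9.
Column 1 has 9 + 22 + 15 + 14 + 20 + 5 + 37 = 122; the blank must be 124 − 122 = 2.
Row 5 has 2 + 13 + 5 + 17 + 34 + 18 + 33 = 122; the blank must be 124 − 122 = 2.
Column 5 has 25 + 21 + 1 + 2 − 2 + 1 + 46 = 94; the blank must be 124 − 94 = 30.
Row 3 has 15 + 25 + 33 + 30 + 5 + 14 + 0 = 122; the blank must be 124 − 122 = 2.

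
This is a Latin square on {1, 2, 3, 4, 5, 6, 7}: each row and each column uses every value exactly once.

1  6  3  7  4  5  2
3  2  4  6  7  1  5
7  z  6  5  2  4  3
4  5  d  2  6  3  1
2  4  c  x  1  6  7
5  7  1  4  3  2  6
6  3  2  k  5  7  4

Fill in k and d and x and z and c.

k = 1, d = 7, x = 3, z = 1, c = 5

Cell (3,2): row 3 already has {2, 3, 4, 5, 6, 7} → 1.
Cell (4,3): row 4 already has {1, 2, 3, 4, 5, 6} → 7.
At (row 5, col 3): column 3 already has {1, 2, 3, 4, 6, 7}, so the value is 5.
For row 5, column 4: row 5 already has {1, 2, 4, 5, 6, 7}; that leaves 3.
Cell (7,4): row 7 already has {2, 3, 4, 5, 6, 7} → 1.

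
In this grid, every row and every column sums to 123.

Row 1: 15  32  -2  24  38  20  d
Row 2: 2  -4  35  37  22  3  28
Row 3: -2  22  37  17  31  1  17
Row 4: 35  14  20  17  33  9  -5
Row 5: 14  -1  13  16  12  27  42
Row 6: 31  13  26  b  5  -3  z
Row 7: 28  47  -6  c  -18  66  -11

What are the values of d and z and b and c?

d = -4, z = 56, b = -5, c = 17

Row 7 has 28 + 47 − 6 − 18 + 66 − 11 = 106; the blank must be 123 − 106 = 17.
Column 4 has 24 + 37 + 17 + 17 + 16 + 17 = 128; the blank must be 123 − 128 = -5.
Row 6 has 31 + 13 + 26 − 5 + 5 − 3 = 67; the blank must be 123 − 67 = 56.
Row 1 has 15 + 32 − 2 + 24 + 38 + 20 = 127; the blank must be 123 − 127 = -4.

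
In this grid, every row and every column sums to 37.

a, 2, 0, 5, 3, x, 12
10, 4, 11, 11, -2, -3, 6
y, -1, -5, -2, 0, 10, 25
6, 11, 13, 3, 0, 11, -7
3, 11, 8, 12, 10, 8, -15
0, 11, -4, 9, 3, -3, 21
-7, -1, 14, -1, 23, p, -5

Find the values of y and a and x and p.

Row 3 has -1 − 5 − 2 + 0 + 10 + 25 = 27; the blank must be 37 − 27 = 10.
Row 7 has -7 − 1 + 14 − 1 + 23 − 5 = 23; the blank must be 37 − 23 = 14.
Column 6 has -3 + 10 + 11 + 8 − 3 + 14 = 37; the blank must be 37 − 37 = 0.
Row 1 has 2 + 0 + 5 + 3 + 0 + 12 = 22; the blank must be 37 − 22 = 15.

y = 10, a = 15, x = 0, p = 14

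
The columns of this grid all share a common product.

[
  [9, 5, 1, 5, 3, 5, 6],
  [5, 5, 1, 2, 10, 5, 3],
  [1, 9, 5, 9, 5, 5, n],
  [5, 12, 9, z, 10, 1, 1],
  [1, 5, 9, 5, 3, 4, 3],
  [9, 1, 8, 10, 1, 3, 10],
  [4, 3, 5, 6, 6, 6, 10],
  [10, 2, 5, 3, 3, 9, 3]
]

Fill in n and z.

n = 5, z = 1

Columns 5 and 6 each multiply to 81000, so every column has product 81000.
Column 7: 6×3×1×3×10×10×3 = 16200, so the missing entry is 81000 ÷ 16200 = 5.
Column 4: 5×2×9×5×10×6×3 = 81000, so the missing entry is 81000 ÷ 81000 = 1.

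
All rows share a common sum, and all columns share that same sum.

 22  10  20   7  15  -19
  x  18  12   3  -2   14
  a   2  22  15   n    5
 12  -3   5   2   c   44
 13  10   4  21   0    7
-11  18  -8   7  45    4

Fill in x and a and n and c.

x = 10, a = 9, n = 2, c = -5

Rows 1 and 5 both sum to 55, so that's the common total.
Row 2 has 18 + 12 + 3 − 2 + 14 = 45; the blank must be 55 − 45 = 10.
Column 1 has 22 + 10 + 12 + 13 − 11 = 46; the blank must be 55 − 46 = 9.
Row 3 has 9 + 2 + 22 + 15 + 5 = 53; the blank must be 55 − 53 = 2.
Row 4 has 12 − 3 + 5 + 2 + 44 = 60; the blank must be 55 − 60 = -5.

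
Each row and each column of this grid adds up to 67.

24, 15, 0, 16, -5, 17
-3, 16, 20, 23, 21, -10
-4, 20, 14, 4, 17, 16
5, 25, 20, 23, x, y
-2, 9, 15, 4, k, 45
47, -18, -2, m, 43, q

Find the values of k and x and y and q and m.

Row 5 has -2 + 9 + 15 + 4 + 45 = 71; the blank must be 67 − 71 = -4.
Column 5 has -5 + 21 + 17 − 4 + 43 = 72; the blank must be 67 − 72 = -5.
Column 4 has 16 + 23 + 4 + 23 + 4 = 70; the blank must be 67 − 70 = -3.
Row 6 has 47 − 18 − 2 − 3 + 43 = 67; the blank must be 67 − 67 = 0.
Row 4 has 5 + 25 + 20 + 23 − 5 = 68; the blank must be 67 − 68 = -1.

k = -4, x = -5, y = -1, q = 0, m = -3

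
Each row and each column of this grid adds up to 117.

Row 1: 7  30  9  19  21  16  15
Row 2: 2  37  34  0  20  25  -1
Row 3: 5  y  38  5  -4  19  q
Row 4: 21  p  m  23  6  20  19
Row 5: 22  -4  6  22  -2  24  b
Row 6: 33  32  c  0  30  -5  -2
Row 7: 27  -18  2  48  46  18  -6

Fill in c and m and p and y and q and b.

The known cells in row 5 total 68, leaving 117 − 68 = 49 for the blank.
The known cells in column 7 total 74, leaving 117 − 74 = 43 for the blank.
The known cells in row 3 total 106, leaving 117 − 106 = 11 for the blank.
The known cells in column 2 total 88, leaving 117 − 88 = 29 for the blank.
The known cells in row 4 total 118, leaving 117 − 118 = -1 for the blank.
The known cells in row 6 total 88, leaving 117 − 88 = 29 for the blank.

c = 29, m = -1, p = 29, y = 11, q = 43, b = 49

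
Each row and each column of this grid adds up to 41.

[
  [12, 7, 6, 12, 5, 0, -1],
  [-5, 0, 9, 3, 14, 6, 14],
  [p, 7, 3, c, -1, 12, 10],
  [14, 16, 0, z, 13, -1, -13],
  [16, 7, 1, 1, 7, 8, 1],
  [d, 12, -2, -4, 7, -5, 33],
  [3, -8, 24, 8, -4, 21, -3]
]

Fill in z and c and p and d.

z = 12, c = 9, p = 1, d = 0

Row 6: 12 − 2 − 4 + 7 − 5 + 33 = 41, so its missing entry is 41 − 41 = 0.
Row 4: 14 + 16 + 0 + 13 − 1 − 13 = 29, so its missing entry is 41 − 29 = 12.
Column 4: 12 + 3 + 12 + 1 − 4 + 8 = 32, so its missing entry is 41 − 32 = 9.
Row 3: 7 + 3 + 9 − 1 + 12 + 10 = 40, so its missing entry is 41 − 40 = 1.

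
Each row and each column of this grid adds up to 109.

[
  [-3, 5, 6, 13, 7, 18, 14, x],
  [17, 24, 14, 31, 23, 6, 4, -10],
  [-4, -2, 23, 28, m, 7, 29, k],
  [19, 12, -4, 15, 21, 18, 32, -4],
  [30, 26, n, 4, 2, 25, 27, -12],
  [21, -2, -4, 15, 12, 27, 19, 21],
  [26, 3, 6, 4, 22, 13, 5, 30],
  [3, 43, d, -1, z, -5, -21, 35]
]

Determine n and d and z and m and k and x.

n = 7, d = 61, z = -6, m = 28, k = 0, x = 49

The known cells in row 1 total 60, leaving 109 − 60 = 49 for the blank.
The known cells in column 8 total 109, leaving 109 − 109 = 0 for the blank.
The known cells in row 3 total 81, leaving 109 − 81 = 28 for the blank.
The known cells in column 5 total 115, leaving 109 − 115 = -6 for the blank.
The known cells in row 5 total 102, leaving 109 − 102 = 7 for the blank.
The known cells in row 8 total 48, leaving 109 − 48 = 61 for the blank.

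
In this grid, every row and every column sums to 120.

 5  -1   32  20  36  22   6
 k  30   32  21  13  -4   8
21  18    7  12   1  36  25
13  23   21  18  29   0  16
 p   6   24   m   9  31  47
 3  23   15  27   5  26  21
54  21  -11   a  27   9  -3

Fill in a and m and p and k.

a = 23, m = -1, p = 4, k = 20

Row 2: 30 + 32 + 21 + 13 − 4 + 8 = 100, so its missing entry is 120 − 100 = 20.
Column 1: 5 + 20 + 21 + 13 + 3 + 54 = 116, so its missing entry is 120 − 116 = 4.
Row 7: 54 + 21 − 11 + 27 + 9 − 3 = 97, so its missing entry is 120 − 97 = 23.
Row 5: 4 + 6 + 24 + 9 + 31 + 47 = 121, so its missing entry is 120 − 121 = -1.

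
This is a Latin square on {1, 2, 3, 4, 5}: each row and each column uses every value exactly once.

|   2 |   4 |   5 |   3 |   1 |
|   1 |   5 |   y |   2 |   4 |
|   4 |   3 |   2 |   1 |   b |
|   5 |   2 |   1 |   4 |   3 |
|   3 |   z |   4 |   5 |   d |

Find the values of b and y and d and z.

At (row 3, col 5): row 3 already has {1, 2, 3, 4}, so the value is 5.
For row 5, column 5: column 5 already has {1, 3, 4, 5}; that leaves 2.
At (row 2, col 3): row 2 already has {1, 2, 4, 5}, so the value is 3.
Cell (5,2): row 5 already has {2, 3, 4, 5} → 1.

b = 5, y = 3, d = 2, z = 1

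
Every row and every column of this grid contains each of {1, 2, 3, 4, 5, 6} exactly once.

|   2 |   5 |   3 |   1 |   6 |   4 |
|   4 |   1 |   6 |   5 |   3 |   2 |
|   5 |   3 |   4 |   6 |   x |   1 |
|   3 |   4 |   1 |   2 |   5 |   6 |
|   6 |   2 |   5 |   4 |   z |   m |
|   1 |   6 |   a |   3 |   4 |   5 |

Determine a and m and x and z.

a = 2, m = 3, x = 2, z = 1

Cell (5,6): column 6 already has {1, 2, 4, 5, 6} → 3.
At (row 5, col 5): row 5 already has {2, 3, 4, 5, 6}, so the value is 1.
At (row 3, col 5): row 3 already has {1, 3, 4, 5, 6}, so the value is 2.
At (row 6, col 3): row 6 already has {1, 3, 4, 5, 6}, so the value is 2.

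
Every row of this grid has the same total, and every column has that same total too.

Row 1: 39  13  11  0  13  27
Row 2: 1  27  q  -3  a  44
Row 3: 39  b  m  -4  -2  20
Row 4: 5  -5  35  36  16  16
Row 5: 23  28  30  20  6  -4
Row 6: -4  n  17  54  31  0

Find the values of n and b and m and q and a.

Rows 1 and 4 both sum to 103, so that's the common total.
Row 6 has -4 + 17 + 54 + 31 + 0 = 98; the blank must be 103 − 98 = 5.
Column 2 has 13 + 27 − 5 + 28 + 5 = 68; the blank must be 103 − 68 = 35.
Column 5 has 13 − 2 + 16 + 6 + 31 = 64; the blank must be 103 − 64 = 39.
Row 2 has 1 + 27 − 3 + 39 + 44 = 108; the blank must be 103 − 108 = -5.
Row 3 has 39 + 35 − 4 − 2 + 20 = 88; the blank must be 103 − 88 = 15.

n = 5, b = 35, m = 15, q = -5, a = 39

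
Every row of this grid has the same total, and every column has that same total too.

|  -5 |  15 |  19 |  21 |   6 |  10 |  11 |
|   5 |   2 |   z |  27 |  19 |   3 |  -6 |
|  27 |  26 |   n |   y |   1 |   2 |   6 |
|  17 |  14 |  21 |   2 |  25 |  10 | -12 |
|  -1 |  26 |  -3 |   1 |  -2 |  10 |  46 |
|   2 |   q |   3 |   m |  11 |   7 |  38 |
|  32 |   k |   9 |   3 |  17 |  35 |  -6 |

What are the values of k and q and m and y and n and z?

k = -13, q = 7, m = 9, y = 14, n = 1, z = 27

Rows 1 and 4 both sum to 77, so that's the common total.
Row 2: 5 + 2 + 27 + 19 + 3 − 6 = 50, so its missing entry is 77 − 50 = 27.
Row 7: 32 + 9 + 3 + 17 + 35 − 6 = 90, so its missing entry is 77 − 90 = -13.
Column 2: 15 + 2 + 26 + 14 + 26 − 13 = 70, so its missing entry is 77 − 70 = 7.
Column 3: 19 + 27 + 21 − 3 + 3 + 9 = 76, so its missing entry is 77 − 76 = 1.
Row 3: 27 + 26 + 1 + 1 + 2 + 6 = 63, so its missing entry is 77 − 63 = 14.
Row 6: 2 + 7 + 3 + 11 + 7 + 38 = 68, so its missing entry is 77 − 68 = 9.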